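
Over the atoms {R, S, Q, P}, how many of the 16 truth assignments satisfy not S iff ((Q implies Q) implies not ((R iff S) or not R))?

Initial set: {(not S iff ((Q implies Q) implies not ((R iff S) or not R)))}.
(not S iff ((Q implies Q) implies not ((R iff S) or not R))): β-rule — branch into not S, ((Q implies Q) implies not ((R iff S) or not R))  //  not not S, not ((Q implies Q) implies not ((R iff S) or not R)).
  branch 1 (add not S, ((Q implies Q) implies not ((R iff S) or not R))):
    ((Q implies Q) implies not ((R iff S) or not R)): β-rule — branch into not (Q implies Q)  //  not ((R iff S) or not R).
      branch 1.1 (add not (Q implies Q)):
        not (Q implies Q): α-rule — add Q, not Q.
        × closes — contains both Q and not Q.
      branch 1.2 (add not ((R iff S) or not R)):
        not ((R iff S) or not R): α-rule — add not (R iff S), not not R.
        not (R iff S): β-rule — branch into R, not S  //  not R, S.
          branch 1.2.1 (add R, not S):
            ○ open, literals {R=1, S=0}.
          branch 1.2.2 (add not R, S):
            × closes — contains both R and not R.
  branch 2 (add not not S, not ((Q implies Q) implies not ((R iff S) or not R))):
    not ((Q implies Q) implies not ((R iff S) or not R)): α-rule — add (Q implies Q), not not ((R iff S) or not R).
    (Q implies Q): β-rule — branch into not Q  //  Q.
      branch 2.1 (add not Q):
        not not ((R iff S) or not R): β-rule — branch into (R iff S)  //  not R.
          branch 2.1.1 (add (R iff S)):
            (R iff S): β-rule — branch into R, S  //  not R, not S.
              branch 2.1.1.1 (add R, S):
                ○ open, literals {Q=0, R=1, S=1}.
              branch 2.1.1.2 (add not R, not S):
                × closes — contains both S and not S.
          branch 2.1.2 (add not R):
            ○ open, literals {Q=0, R=0, S=1}.
      branch 2.2 (add Q):
        not not ((R iff S) or not R): β-rule — branch into (R iff S)  //  not R.
          branch 2.2.1 (add (R iff S)):
            (R iff S): β-rule — branch into R, S  //  not R, not S.
              branch 2.2.1.1 (add R, S):
                ○ open, literals {Q=1, R=1, S=1}.
              branch 2.2.1.2 (add not R, not S):
                × closes — contains both S and not S.
          branch 2.2.2 (add not R):
            ○ open, literals {Q=1, R=0, S=1}.
4 branches closed, 5 open.
Each open branch fixes some atoms; the unmentioned ones are free. Counting distinct full assignments: branch {R=1, S=0} (Q, P) contributes 4 new; branch {Q=0, R=1, S=1} (P) contributes 2 new; branch {Q=0, R=0, S=1} (P) contributes 2 new; branch {Q=1, R=1, S=1} (P) contributes 2 new; branch {Q=1, R=0, S=1} (P) contributes 2 new. Total: 12.

12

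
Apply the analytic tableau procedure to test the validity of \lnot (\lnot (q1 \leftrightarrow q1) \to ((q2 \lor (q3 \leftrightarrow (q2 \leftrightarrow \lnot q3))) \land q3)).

Not valid

Assume the negation and expand:
Initial set: {\lnot \lnot (\lnot (q1 \leftrightarrow q1) \to ((q2 \lor (q3 \leftrightarrow (q2 \leftrightarrow \lnot q3))) \land q3))}.
\lnot \lnot (\lnot (q1 \leftrightarrow q1) \to ((q2 \lor (q3 \leftrightarrow (q2 \leftrightarrow \lnot q3))) \land q3)): β-rule — branch into \lnot \lnot (q1 \leftrightarrow q1)  //  ((q2 \lor (q3 \leftrightarrow (q2 \leftrightarrow \lnot q3))) \land q3).
  branch 1 (add \lnot \lnot (q1 \leftrightarrow q1)):
    \lnot \lnot (q1 \leftrightarrow q1): β-rule — branch into q1, q1  //  \lnot q1, \lnot q1.
      branch 1.1 (add q1, q1):
        ○ open, literals {q1=T}.
      branch 1.2 (add \lnot q1, \lnot q1):
        ○ open, literals {q1=F}.
  branch 2 (add ((q2 \lor (q3 \leftrightarrow (q2 \leftrightarrow \lnot q3))) \land q3)):
    ((q2 \lor (q3 \leftrightarrow (q2 \leftrightarrow \lnot q3))) \land q3): α-rule — add (q2 \lor (q3 \leftrightarrow (q2 \leftrightarrow \lnot q3))), q3.
    (q2 \lor (q3 \leftrightarrow (q2 \leftrightarrow \lnot q3))): β-rule — branch into q2  //  (q3 \leftrightarrow (q2 \leftrightarrow \lnot q3)).
      branch 2.1 (add q2):
        ○ open, literals {q2=T, q3=T}.
      branch 2.2 (add (q3 \leftrightarrow (q2 \leftrightarrow \lnot q3))):
        (q3 \leftrightarrow (q2 \leftrightarrow \lnot q3)): β-rule — branch into q3, (q2 \leftrightarrow \lnot q3)  //  \lnot q3, \lnot (q2 \leftrightarrow \lnot q3).
          branch 2.2.1 (add q3, (q2 \leftrightarrow \lnot q3)):
            (q2 \leftrightarrow \lnot q3): β-rule — branch into q2, \lnot q3  //  \lnot q2, \lnot \lnot q3.
              branch 2.2.1.1 (add q2, \lnot q3):
                × closes — contains both q3 and \lnot q3.
              branch 2.2.1.2 (add \lnot q2, \lnot \lnot q3):
                ○ open, literals {q2=F, q3=T}.
          branch 2.2.2 (add \lnot q3, \lnot (q2 \leftrightarrow \lnot q3)):
            × closes — contains both q3 and \lnot q3.
2 branches closed, 4 open.
An open branch gives a countermodel: q1=T (unmentioned atoms arbitrary); under it the original formula is false.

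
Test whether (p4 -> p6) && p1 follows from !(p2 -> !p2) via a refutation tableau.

No

Initial set: {T !(p2 -> !p2); F ((p4 -> p6) && p1)}.
T !(p2 -> !p2): α-rule — add T p2, F !p2.
F ((p4 -> p6) && p1): β-rule — branch into F (p4 -> p6)  //  F p1.
  branch 1 (add F (p4 -> p6)):
    F (p4 -> p6): α-rule — add T p4, F p6.
    ○ open, literals {p2=1, p4=1, p6=0}.
  branch 2 (add F p1):
    ○ open, literals {p1=0, p2=1}.
0 branches closed, 2 open.
An open branch gives a countermodel: p2=1, p4=1, p6=0 (unmentioned atoms arbitrary); the premises hold there but the conclusion fails.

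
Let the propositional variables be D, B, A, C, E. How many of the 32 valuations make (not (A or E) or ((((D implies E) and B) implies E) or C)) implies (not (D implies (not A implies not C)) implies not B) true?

Initial set: {((not (A or E) or ((((D implies E) and B) implies E) or C)) implies (not (D implies (not A implies not C)) implies not B))}.
((not (A or E) or ((((D implies E) and B) implies E) or C)) implies (not (D implies (not A implies not C)) implies not B)): β-rule — branch into not (not (A or E) or ((((D implies E) and B) implies E) or C))  //  (not (D implies (not A implies not C)) implies not B).
  branch 1 (add not (not (A or E) or ((((D implies E) and B) implies E) or C))):
    not (not (A or E) or ((((D implies E) and B) implies E) or C)): α-rule — add not not (A or E), not ((((D implies E) and B) implies E) or C).
    not ((((D implies E) and B) implies E) or C): α-rule — add not (((D implies E) and B) implies E), not C.
    not (((D implies E) and B) implies E): α-rule — add ((D implies E) and B), not E.
    ((D implies E) and B): α-rule — add (D implies E), B.
    not not (A or E): β-rule — branch into A  //  E.
      branch 1.1 (add A):
        (D implies E): β-rule — branch into not D  //  E.
          branch 1.1.1 (add not D):
            ○ open, literals {A=1, B=1, C=0, D=0, E=0}.
          branch 1.1.2 (add E):
            × closes — contains both E and not E.
      branch 1.2 (add E):
        × closes — contains both E and not E.
  branch 2 (add (not (D implies (not A implies not C)) implies not B)):
    (not (D implies (not A implies not C)) implies not B): β-rule — branch into not not (D implies (not A implies not C))  //  not B.
      branch 2.1 (add not not (D implies (not A implies not C))):
        not not (D implies (not A implies not C)): β-rule — branch into not D  //  (not A implies not C).
          branch 2.1.1 (add not D):
            ○ open, literals {D=0}.
          branch 2.1.2 (add (not A implies not C)):
            (not A implies not C): β-rule — branch into not not A  //  not C.
              branch 2.1.2.1 (add not not A):
                ○ open, literals {A=1}.
              branch 2.1.2.2 (add not C):
                ○ open, literals {C=0}.
      branch 2.2 (add not B):
        ○ open, literals {B=0}.
2 branches closed, 5 open.
Each open branch fixes some atoms; the unmentioned ones are free. Counting distinct full assignments: branch {A=1, B=1, C=0, D=0, E=0} (none free) contributes 1 new; branch {D=0} (B, A, C, E) contributes 15 new; branch {A=1} (D, B, C, E) contributes 8 new; branch {C=0} (D, B, A, E) contributes 4 new; branch {B=0} (D, A, C, E) contributes 2 new. Total: 30.

30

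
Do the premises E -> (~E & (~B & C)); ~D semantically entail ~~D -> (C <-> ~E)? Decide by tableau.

Yes

Initial set: {(E -> (~E & (~B & C))); ~D; ~(~~D -> (C <-> ~E))}.
~(~~D -> (C <-> ~E)): α-rule — add ~~D, ~(C <-> ~E).
~~D: drop double negation, giving D.
× closes — contains both D and ~D.
All 1 branch closes.
Every branch closed, so the premises entail the conclusion.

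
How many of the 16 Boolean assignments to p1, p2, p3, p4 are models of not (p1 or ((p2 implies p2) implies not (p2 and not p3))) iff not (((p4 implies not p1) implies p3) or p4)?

12

Initial set: {(not (p1 or ((p2 implies p2) implies not (p2 and not p3))) iff not (((p4 implies not p1) implies p3) or p4))}.
(not (p1 or ((p2 implies p2) implies not (p2 and not p3))) iff not (((p4 implies not p1) implies p3) or p4)): β-rule — branch into not (p1 or ((p2 implies p2) implies not (p2 and not p3))), not (((p4 implies not p1) implies p3) or p4)  //  not not (p1 or ((p2 implies p2) implies not (p2 and not p3))), not not (((p4 implies not p1) implies p3) or p4).
  branch 1 (add not (p1 or ((p2 implies p2) implies not (p2 and not p3))), not (((p4 implies not p1) implies p3) or p4)):
    not (p1 or ((p2 implies p2) implies not (p2 and not p3))): α-rule — add not p1, not ((p2 implies p2) implies not (p2 and not p3)).
    not (((p4 implies not p1) implies p3) or p4): α-rule — add not ((p4 implies not p1) implies p3), not p4.
    not ((p2 implies p2) implies not (p2 and not p3)): α-rule — add (p2 implies p2), not not (p2 and not p3).
    not ((p4 implies not p1) implies p3): α-rule — add (p4 implies not p1), not p3.
    not not (p2 and not p3): α-rule — add p2, not p3.
    (p2 implies p2): β-rule — branch into not p2  //  p2.
      branch 1.1 (add not p2):
        × closes — contains both p2 and not p2.
      branch 1.2 (add p2):
        (p4 implies not p1): β-rule — branch into not p4  //  not p1.
          branch 1.2.1 (add not p4):
            ○ open, literals {p1=0, p2=1, p3=0, p4=0}.
          branch 1.2.2 (add not p1):
            ○ open, literals {p1=0, p2=1, p3=0, p4=0}.
  branch 2 (add not not (p1 or ((p2 implies p2) implies not (p2 and not p3))), not not (((p4 implies not p1) implies p3) or p4)):
    not not (p1 or ((p2 implies p2) implies not (p2 and not p3))): β-rule — branch into p1  //  ((p2 implies p2) implies not (p2 and not p3)).
      branch 2.1 (add p1):
        not not (((p4 implies not p1) implies p3) or p4): β-rule — branch into ((p4 implies not p1) implies p3)  //  p4.
          branch 2.1.1 (add ((p4 implies not p1) implies p3)):
            ((p4 implies not p1) implies p3): β-rule — branch into not (p4 implies not p1)  //  p3.
              branch 2.1.1.1 (add not (p4 implies not p1)):
                not (p4 implies not p1): α-rule — add p4, not not p1.
                ○ open, literals {p1=1, p4=1}.
              branch 2.1.1.2 (add p3):
                ○ open, literals {p1=1, p3=1}.
          branch 2.1.2 (add p4):
            ○ open, literals {p1=1, p4=1}.
      branch 2.2 (add ((p2 implies p2) implies not (p2 and not p3))):
        not not (((p4 implies not p1) implies p3) or p4): β-rule — branch into ((p4 implies not p1) implies p3)  //  p4.
          branch 2.2.1 (add ((p4 implies not p1) implies p3)):
            ((p2 implies p2) implies not (p2 and not p3)): β-rule — branch into not (p2 implies p2)  //  not (p2 and not p3).
              branch 2.2.1.1 (add not (p2 implies p2)):
                not (p2 implies p2): α-rule — add p2, not p2.
                × closes — contains both p2 and not p2.
              branch 2.2.1.2 (add not (p2 and not p3)):
                ((p4 implies not p1) implies p3): β-rule — branch into not (p4 implies not p1)  //  p3.
                  branch 2.2.1.2.1 (add not (p4 implies not p1)):
                    not (p4 implies not p1): α-rule — add p4, not not p1.
                    not (p2 and not p3): β-rule — branch into not p2  //  not not p3.
                      branch 2.2.1.2.1.1 (add not p2):
                        ○ open, literals {p1=1, p2=0, p4=1}.
                      branch 2.2.1.2.1.2 (add not not p3):
                        ○ open, literals {p1=1, p3=1, p4=1}.
                  branch 2.2.1.2.2 (add p3):
                    not (p2 and not p3): β-rule — branch into not p2  //  not not p3.
                      branch 2.2.1.2.2.1 (add not p2):
                        ○ open, literals {p2=0, p3=1}.
                      branch 2.2.1.2.2.2 (add not not p3):
                        ○ open, literals {p3=1}.
          branch 2.2.2 (add p4):
            ((p2 implies p2) implies not (p2 and not p3)): β-rule — branch into not (p2 implies p2)  //  not (p2 and not p3).
              branch 2.2.2.1 (add not (p2 implies p2)):
                not (p2 implies p2): α-rule — add p2, not p2.
                × closes — contains both p2 and not p2.
              branch 2.2.2.2 (add not (p2 and not p3)):
                not (p2 and not p3): β-rule — branch into not p2  //  not not p3.
                  branch 2.2.2.2.1 (add not p2):
                    ○ open, literals {p2=0, p4=1}.
                  branch 2.2.2.2.2 (add not not p3):
                    ○ open, literals {p3=1, p4=1}.
3 branches closed, 11 open.
Each open branch fixes some atoms; the unmentioned ones are free. Counting distinct full assignments: branch {p1=0, p2=1, p3=0, p4=0} (none free) contributes 1 new; branch {p1=0, p2=1, p3=0, p4=0} (none free) contributes 0 new; branch {p1=1, p4=1} (p2, p3) contributes 4 new; branch {p1=1, p3=1} (p2, p4) contributes 2 new; branch {p1=1, p4=1} (p2, p3) contributes 0 new; branch {p1=1, p2=0, p4=1} (p3) contributes 0 new; branch {p1=1, p3=1, p4=1} (p2) contributes 0 new; branch {p2=0, p3=1} (p1, p4) contributes 2 new; branch {p3=1} (p1, p2, p4) contributes 2 new; branch {p2=0, p4=1} (p1, p3) contributes 1 new; branch {p3=1, p4=1} (p1, p2) contributes 0 new. Total: 12.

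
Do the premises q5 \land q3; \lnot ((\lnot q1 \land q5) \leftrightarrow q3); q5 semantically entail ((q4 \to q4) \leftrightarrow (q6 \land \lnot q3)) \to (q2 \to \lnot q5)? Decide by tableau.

Initial set: {(q5 \land q3); \lnot ((\lnot q1 \land q5) \leftrightarrow q3); q5; \lnot (((q4 \to q4) \leftrightarrow (q6 \land \lnot q3)) \to (q2 \to \lnot q5))}.
(q5 \land q3): α-rule — add q5, q3.
\lnot (((q4 \to q4) \leftrightarrow (q6 \land \lnot q3)) \to (q2 \to \lnot q5)): α-rule — add ((q4 \to q4) \leftrightarrow (q6 \land \lnot q3)), \lnot (q2 \to \lnot q5).
\lnot (q2 \to \lnot q5): α-rule — add q2, \lnot \lnot q5.
\lnot ((\lnot q1 \land q5) \leftrightarrow q3): β-rule — branch into (\lnot q1 \land q5), \lnot q3  //  \lnot (\lnot q1 \land q5), q3.
  branch 1 (add (\lnot q1 \land q5), \lnot q3):
    × closes — contains both q3 and \lnot q3.
  branch 2 (add \lnot (\lnot q1 \land q5), q3):
    ((q4 \to q4) \leftrightarrow (q6 \land \lnot q3)): β-rule — branch into (q4 \to q4), (q6 \land \lnot q3)  //  \lnot (q4 \to q4), \lnot (q6 \land \lnot q3).
      branch 2.1 (add (q4 \to q4), (q6 \land \lnot q3)):
        (q6 \land \lnot q3): α-rule — add q6, \lnot q3.
        × closes — contains both q3 and \lnot q3.
      branch 2.2 (add \lnot (q4 \to q4), \lnot (q6 \land \lnot q3)):
        \lnot (q4 \to q4): α-rule — add q4, \lnot q4.
        × closes — contains both q4 and \lnot q4.
All 3 branches close.
Every branch closed, so the premises entail the conclusion.

Yes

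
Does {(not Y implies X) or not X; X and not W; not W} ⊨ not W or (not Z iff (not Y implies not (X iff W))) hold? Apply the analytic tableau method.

Initial set: {T ((not Y implies X) or not X); T (X and not W); T not W; F (not W or (not Z iff (not Y implies not (X iff W))))}.
T (X and not W): α-rule — add T X, T not W.
F (not W or (not Z iff (not Y implies not (X iff W)))): α-rule — add F not W, F (not Z iff (not Y implies not (X iff W))).
× closes — contains both W and not W.
All 1 branch closes.
Every branch closed, so the premises entail the conclusion.

Yes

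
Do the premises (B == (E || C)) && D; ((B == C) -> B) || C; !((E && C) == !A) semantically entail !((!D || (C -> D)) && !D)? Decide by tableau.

Initial set: {T ((B == (E || C)) && D); T (((B == C) -> B) || C); T !((E && C) == !A); F !((!D || (C -> D)) && !D)}.
T ((B == (E || C)) && D): α-rule — add T (B == (E || C)), T D.
F !((!D || (C -> D)) && !D): α-rule — add T (!D || (C -> D)), T !D.
× closes — contains both D and !D.
All 1 branch closes.
Every branch closed, so the premises entail the conclusion.

Yes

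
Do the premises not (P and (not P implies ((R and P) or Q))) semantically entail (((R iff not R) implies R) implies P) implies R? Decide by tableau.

Initial set: {not (P and (not P implies ((R and P) or Q))); not ((((R iff not R) implies R) implies P) implies R)}.
not ((((R iff not R) implies R) implies P) implies R): α-rule — add (((R iff not R) implies R) implies P), not R.
not (P and (not P implies ((R and P) or Q))): β-rule — branch into not P  //  not (not P implies ((R and P) or Q)).
  branch 1 (add not P):
    (((R iff not R) implies R) implies P): β-rule — branch into not ((R iff not R) implies R)  //  P.
      branch 1.1 (add not ((R iff not R) implies R)):
        not ((R iff not R) implies R): α-rule — add (R iff not R), not R.
        (R iff not R): β-rule — branch into R, not R  //  not R, not not R.
          branch 1.1.1 (add R, not R):
            × closes — contains both R and not R.
          branch 1.1.2 (add not R, not not R):
            × closes — contains both R and not R.
      branch 1.2 (add P):
        × closes — contains both P and not P.
  branch 2 (add not (not P implies ((R and P) or Q))):
    not (not P implies ((R and P) or Q)): α-rule — add not P, not ((R and P) or Q).
    not ((R and P) or Q): α-rule — add not (R and P), not Q.
    (((R iff not R) implies R) implies P): β-rule — branch into not ((R iff not R) implies R)  //  P.
      branch 2.1 (add not ((R iff not R) implies R)):
        not ((R iff not R) implies R): α-rule — add (R iff not R), not R.
        not (R and P): β-rule — branch into not R  //  not P.
          branch 2.1.1 (add not R):
            (R iff not R): β-rule — branch into R, not R  //  not R, not not R.
              branch 2.1.1.1 (add R, not R):
                × closes — contains both R and not R.
              branch 2.1.1.2 (add not R, not not R):
                × closes — contains both R and not R.
          branch 2.1.2 (add not P):
            (R iff not R): β-rule — branch into R, not R  //  not R, not not R.
              branch 2.1.2.1 (add R, not R):
                × closes — contains both R and not R.
              branch 2.1.2.2 (add not R, not not R):
                × closes — contains both R and not R.
      branch 2.2 (add P):
        × closes — contains both P and not P.
All 8 branches close.
Every branch closed, so the premises entail the conclusion.

Yes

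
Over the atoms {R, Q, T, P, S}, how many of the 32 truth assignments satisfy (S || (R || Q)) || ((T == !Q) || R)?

30

Initial set: {((S || (R || Q)) || ((T == !Q) || R))}.
((S || (R || Q)) || ((T == !Q) || R)): β-rule — branch into (S || (R || Q))  //  ((T == !Q) || R).
  branch 1 (add (S || (R || Q))):
    (S || (R || Q)): β-rule — branch into S  //  (R || Q).
      branch 1.1 (add S):
        ○ open, literals {S=T}.
      branch 1.2 (add (R || Q)):
        (R || Q): β-rule — branch into R  //  Q.
          branch 1.2.1 (add R):
            ○ open, literals {R=T}.
          branch 1.2.2 (add Q):
            ○ open, literals {Q=T}.
  branch 2 (add ((T == !Q) || R)):
    ((T == !Q) || R): β-rule — branch into (T == !Q)  //  R.
      branch 2.1 (add (T == !Q)):
        (T == !Q): β-rule — branch into T, !Q  //  !T, !!Q.
          branch 2.1.1 (add T, !Q):
            ○ open, literals {Q=F, T=T}.
          branch 2.1.2 (add !T, !!Q):
            ○ open, literals {Q=T, T=F}.
      branch 2.2 (add R):
        ○ open, literals {R=T}.
0 branches closed, 6 open.
Each open branch fixes some atoms; the unmentioned ones are free. Counting distinct full assignments: branch {S=T} (R, Q, T, P) contributes 16 new; branch {R=T} (Q, T, P, S) contributes 8 new; branch {Q=T} (R, T, P, S) contributes 4 new; branch {Q=F, T=T} (R, P, S) contributes 2 new; branch {Q=T, T=F} (R, P, S) contributes 0 new; branch {R=T} (Q, T, P, S) contributes 0 new. Total: 30.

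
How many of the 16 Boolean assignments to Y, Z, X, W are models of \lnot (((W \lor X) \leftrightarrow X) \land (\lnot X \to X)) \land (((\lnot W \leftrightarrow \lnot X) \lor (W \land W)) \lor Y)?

Initial set: {(\lnot (((W \lor X) \leftrightarrow X) \land (\lnot X \to X)) \land (((\lnot W \leftrightarrow \lnot X) \lor (W \land W)) \lor Y))}.
(\lnot (((W \lor X) \leftrightarrow X) \land (\lnot X \to X)) \land (((\lnot W \leftrightarrow \lnot X) \lor (W \land W)) \lor Y)): α-rule — add \lnot (((W \lor X) \leftrightarrow X) \land (\lnot X \to X)), (((\lnot W \leftrightarrow \lnot X) \lor (W \land W)) \lor Y).
\lnot (((W \lor X) \leftrightarrow X) \land (\lnot X \to X)): β-rule — branch into \lnot ((W \lor X) \leftrightarrow X)  //  \lnot (\lnot X \to X).
  branch 1 (add \lnot ((W \lor X) \leftrightarrow X)):
    (((\lnot W \leftrightarrow \lnot X) \lor (W \land W)) \lor Y): β-rule — branch into ((\lnot W \leftrightarrow \lnot X) \lor (W \land W))  //  Y.
      branch 1.1 (add ((\lnot W \leftrightarrow \lnot X) \lor (W \land W))):
        \lnot ((W \lor X) \leftrightarrow X): β-rule — branch into (W \lor X), \lnot X  //  \lnot (W \lor X), X.
          branch 1.1.1 (add (W \lor X), \lnot X):
            ((\lnot W \leftrightarrow \lnot X) \lor (W \land W)): β-rule — branch into (\lnot W \leftrightarrow \lnot X)  //  (W \land W).
              branch 1.1.1.1 (add (\lnot W \leftrightarrow \lnot X)):
                (W \lor X): β-rule — branch into W  //  X.
                  branch 1.1.1.1.1 (add W):
                    (\lnot W \leftrightarrow \lnot X): β-rule — branch into \lnot W, \lnot X  //  \lnot \lnot W, \lnot \lnot X.
                      branch 1.1.1.1.1.1 (add \lnot W, \lnot X):
                        × closes — contains both W and \lnot W.
                      branch 1.1.1.1.1.2 (add \lnot \lnot W, \lnot \lnot X):
                        × closes — contains both X and \lnot X.
                  branch 1.1.1.1.2 (add X):
                    × closes — contains both X and \lnot X.
              branch 1.1.1.2 (add (W \land W)):
                (W \land W): α-rule — add W, W.
                (W \lor X): β-rule — branch into W  //  X.
                  branch 1.1.1.2.1 (add W):
                    ○ open, literals {W=T, X=F}.
                  branch 1.1.1.2.2 (add X):
                    × closes — contains both X and \lnot X.
          branch 1.1.2 (add \lnot (W \lor X), X):
            \lnot (W \lor X): α-rule — add \lnot W, \lnot X.
            × closes — contains both X and \lnot X.
      branch 1.2 (add Y):
        \lnot ((W \lor X) \leftrightarrow X): β-rule — branch into (W \lor X), \lnot X  //  \lnot (W \lor X), X.
          branch 1.2.1 (add (W \lor X), \lnot X):
            (W \lor X): β-rule — branch into W  //  X.
              branch 1.2.1.1 (add W):
                ○ open, literals {W=T, X=F, Y=T}.
              branch 1.2.1.2 (add X):
                × closes — contains both X and \lnot X.
          branch 1.2.2 (add \lnot (W \lor X), X):
            \lnot (W \lor X): α-rule — add \lnot W, \lnot X.
            × closes — contains both X and \lnot X.
  branch 2 (add \lnot (\lnot X \to X)):
    \lnot (\lnot X \to X): α-rule — add \lnot X, \lnot X.
    (((\lnot W \leftrightarrow \lnot X) \lor (W \land W)) \lor Y): β-rule — branch into ((\lnot W \leftrightarrow \lnot X) \lor (W \land W))  //  Y.
      branch 2.1 (add ((\lnot W \leftrightarrow \lnot X) \lor (W \land W))):
        ((\lnot W \leftrightarrow \lnot X) \lor (W \land W)): β-rule — branch into (\lnot W \leftrightarrow \lnot X)  //  (W \land W).
          branch 2.1.1 (add (\lnot W \leftrightarrow \lnot X)):
            (\lnot W \leftrightarrow \lnot X): β-rule — branch into \lnot W, \lnot X  //  \lnot \lnot W, \lnot \lnot X.
              branch 2.1.1.1 (add \lnot W, \lnot X):
                ○ open, literals {W=F, X=F}.
              branch 2.1.1.2 (add \lnot \lnot W, \lnot \lnot X):
                × closes — contains both X and \lnot X.
          branch 2.1.2 (add (W \land W)):
            (W \land W): α-rule — add W, W.
            ○ open, literals {W=T, X=F}.
      branch 2.2 (add Y):
        ○ open, literals {X=F, Y=T}.
8 branches closed, 5 open.
Each open branch fixes some atoms; the unmentioned ones are free. Counting distinct full assignments: branch {W=T, X=F} (Y, Z) contributes 4 new; branch {W=T, X=F, Y=T} (Z) contributes 0 new; branch {W=F, X=F} (Y, Z) contributes 4 new; branch {W=T, X=F} (Y, Z) contributes 0 new; branch {X=F, Y=T} (Z, W) contributes 0 new. Total: 8.

8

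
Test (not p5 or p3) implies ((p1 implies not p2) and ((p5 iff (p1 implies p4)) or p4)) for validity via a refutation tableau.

Not valid

Assume the negation and expand:
Initial set: {F ((not p5 or p3) implies ((p1 implies not p2) and ((p5 iff (p1 implies p4)) or p4)))}.
F ((not p5 or p3) implies ((p1 implies not p2) and ((p5 iff (p1 implies p4)) or p4))): α-rule — add T (not p5 or p3), F ((p1 implies not p2) and ((p5 iff (p1 implies p4)) or p4)).
T (not p5 or p3): β-rule — branch into T not p5  //  T p3.
  branch 1 (add T not p5):
    F ((p1 implies not p2) and ((p5 iff (p1 implies p4)) or p4)): β-rule — branch into F (p1 implies not p2)  //  F ((p5 iff (p1 implies p4)) or p4).
      branch 1.1 (add F (p1 implies not p2)):
        F (p1 implies not p2): α-rule — add T p1, F not p2.
        ○ open, literals {p1=1, p2=1, p5=0}.
      branch 1.2 (add F ((p5 iff (p1 implies p4)) or p4)):
        F ((p5 iff (p1 implies p4)) or p4): α-rule — add F (p5 iff (p1 implies p4)), F p4.
        F (p5 iff (p1 implies p4)): β-rule — branch into T p5, F (p1 implies p4)  //  F p5, T (p1 implies p4).
          branch 1.2.1 (add T p5, F (p1 implies p4)):
            × closes — contains both p5 and not p5.
          branch 1.2.2 (add F p5, T (p1 implies p4)):
            T (p1 implies p4): β-rule — branch into F p1  //  T p4.
              branch 1.2.2.1 (add F p1):
                ○ open, literals {p1=0, p4=0, p5=0}.
              branch 1.2.2.2 (add T p4):
                × closes — contains both p4 and not p4.
  branch 2 (add T p3):
    F ((p1 implies not p2) and ((p5 iff (p1 implies p4)) or p4)): β-rule — branch into F (p1 implies not p2)  //  F ((p5 iff (p1 implies p4)) or p4).
      branch 2.1 (add F (p1 implies not p2)):
        F (p1 implies not p2): α-rule — add T p1, F not p2.
        ○ open, literals {p1=1, p2=1, p3=1}.
      branch 2.2 (add F ((p5 iff (p1 implies p4)) or p4)):
        F ((p5 iff (p1 implies p4)) or p4): α-rule — add F (p5 iff (p1 implies p4)), F p4.
        F (p5 iff (p1 implies p4)): β-rule — branch into T p5, F (p1 implies p4)  //  F p5, T (p1 implies p4).
          branch 2.2.1 (add T p5, F (p1 implies p4)):
            F (p1 implies p4): α-rule — add T p1, F p4.
            ○ open, literals {p1=1, p3=1, p4=0, p5=1}.
          branch 2.2.2 (add F p5, T (p1 implies p4)):
            T (p1 implies p4): β-rule — branch into F p1  //  T p4.
              branch 2.2.2.1 (add F p1):
                ○ open, literals {p1=0, p3=1, p4=0, p5=0}.
              branch 2.2.2.2 (add T p4):
                × closes — contains both p4 and not p4.
3 branches closed, 5 open.
An open branch gives a countermodel: p1=1, p2=1, p5=0 (unmentioned atoms arbitrary); under it the original formula is false.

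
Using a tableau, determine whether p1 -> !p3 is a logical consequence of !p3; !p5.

Yes

Initial set: {!p3; !p5; !(p1 -> !p3)}.
!(p1 -> !p3): α-rule — add p1, !!p3.
× closes — contains both p3 and !p3.
All 1 branch closes.
Every branch closed, so the premises entail the conclusion.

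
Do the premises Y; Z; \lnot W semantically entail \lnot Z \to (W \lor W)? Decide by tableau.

Yes

Initial set: {Y; Z; \lnot W; \lnot (\lnot Z \to (W \lor W))}.
\lnot (\lnot Z \to (W \lor W)): α-rule — add \lnot Z, \lnot (W \lor W).
× closes — contains both Z and \lnot Z.
All 1 branch closes.
Every branch closed, so the premises entail the conclusion.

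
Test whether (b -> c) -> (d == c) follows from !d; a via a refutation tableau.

No

Initial set: {!d; a; !((b -> c) -> (d == c))}.
!((b -> c) -> (d == c)): α-rule — add (b -> c), !(d == c).
(b -> c): β-rule — branch into !b  //  c.
  branch 1 (add !b):
    !(d == c): β-rule — branch into d, !c  //  !d, c.
      branch 1.1 (add d, !c):
        × closes — contains both d and !d.
      branch 1.2 (add !d, c):
        ○ open, literals {a=1, b=0, c=1, d=0}.
  branch 2 (add c):
    !(d == c): β-rule — branch into d, !c  //  !d, c.
      branch 2.1 (add d, !c):
        × closes — contains both d and !d.
      branch 2.2 (add !d, c):
        ○ open, literals {a=1, c=1, d=0}.
2 branches closed, 2 open.
An open branch gives a countermodel: a=1, b=0, c=1, d=0 (unmentioned atoms arbitrary); the premises hold there but the conclusion fails.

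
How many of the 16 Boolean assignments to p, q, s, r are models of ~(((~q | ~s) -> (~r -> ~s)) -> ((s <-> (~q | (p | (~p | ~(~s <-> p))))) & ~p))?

11

Initial set: {~(((~q | ~s) -> (~r -> ~s)) -> ((s <-> (~q | (p | (~p | ~(~s <-> p))))) & ~p))}.
~(((~q | ~s) -> (~r -> ~s)) -> ((s <-> (~q | (p | (~p | ~(~s <-> p))))) & ~p)): α-rule — add ((~q | ~s) -> (~r -> ~s)), ~((s <-> (~q | (p | (~p | ~(~s <-> p))))) & ~p).
((~q | ~s) -> (~r -> ~s)): β-rule — branch into ~(~q | ~s)  //  (~r -> ~s).
  branch 1 (add ~(~q | ~s)):
    ~(~q | ~s): α-rule — add ~~q, ~~s.
    ~((s <-> (~q | (p | (~p | ~(~s <-> p))))) & ~p): β-rule — branch into ~(s <-> (~q | (p | (~p | ~(~s <-> p)))))  //  ~~p.
      branch 1.1 (add ~(s <-> (~q | (p | (~p | ~(~s <-> p)))))):
        ~(s <-> (~q | (p | (~p | ~(~s <-> p))))): β-rule — branch into s, ~(~q | (p | (~p | ~(~s <-> p))))  //  ~s, (~q | (p | (~p | ~(~s <-> p)))).
          branch 1.1.1 (add s, ~(~q | (p | (~p | ~(~s <-> p))))):
            ~(~q | (p | (~p | ~(~s <-> p)))): α-rule — add ~~q, ~(p | (~p | ~(~s <-> p))).
            ~(p | (~p | ~(~s <-> p))): α-rule — add ~p, ~(~p | ~(~s <-> p)).
            ~(~p | ~(~s <-> p)): α-rule — add ~~p, ~~(~s <-> p).
            × closes — contains both p and ~p.
          branch 1.1.2 (add ~s, (~q | (p | (~p | ~(~s <-> p))))):
            × closes — contains both s and ~s.
      branch 1.2 (add ~~p):
        ○ open, literals {p=1, q=1, s=1}.
  branch 2 (add (~r -> ~s)):
    ~((s <-> (~q | (p | (~p | ~(~s <-> p))))) & ~p): β-rule — branch into ~(s <-> (~q | (p | (~p | ~(~s <-> p)))))  //  ~~p.
      branch 2.1 (add ~(s <-> (~q | (p | (~p | ~(~s <-> p)))))):
        (~r -> ~s): β-rule — branch into ~~r  //  ~s.
          branch 2.1.1 (add ~~r):
            ~(s <-> (~q | (p | (~p | ~(~s <-> p))))): β-rule — branch into s, ~(~q | (p | (~p | ~(~s <-> p))))  //  ~s, (~q | (p | (~p | ~(~s <-> p)))).
              branch 2.1.1.1 (add s, ~(~q | (p | (~p | ~(~s <-> p))))):
                ~(~q | (p | (~p | ~(~s <-> p)))): α-rule — add ~~q, ~(p | (~p | ~(~s <-> p))).
                ~(p | (~p | ~(~s <-> p))): α-rule — add ~p, ~(~p | ~(~s <-> p)).
                ~(~p | ~(~s <-> p)): α-rule — add ~~p, ~~(~s <-> p).
                × closes — contains both p and ~p.
              branch 2.1.1.2 (add ~s, (~q | (p | (~p | ~(~s <-> p))))):
                (~q | (p | (~p | ~(~s <-> p)))): β-rule — branch into ~q  //  (p | (~p | ~(~s <-> p))).
                  branch 2.1.1.2.1 (add ~q):
                    ○ open, literals {q=0, r=1, s=0}.
                  branch 2.1.1.2.2 (add (p | (~p | ~(~s <-> p)))):
                    (p | (~p | ~(~s <-> p))): β-rule — branch into p  //  (~p | ~(~s <-> p)).
                      branch 2.1.1.2.2.1 (add p):
                        ○ open, literals {p=1, r=1, s=0}.
                      branch 2.1.1.2.2.2 (add (~p | ~(~s <-> p))):
                        (~p | ~(~s <-> p)): β-rule — branch into ~p  //  ~(~s <-> p).
                          branch 2.1.1.2.2.2.1 (add ~p):
                            ○ open, literals {p=0, r=1, s=0}.
                          branch 2.1.1.2.2.2.2 (add ~(~s <-> p)):
                            ~(~s <-> p): β-rule — branch into ~s, ~p  //  ~~s, p.
                              branch 2.1.1.2.2.2.2.1 (add ~s, ~p):
                                ○ open, literals {p=0, r=1, s=0}.
                              branch 2.1.1.2.2.2.2.2 (add ~~s, p):
                                × closes — contains both s and ~s.
          branch 2.1.2 (add ~s):
            ~(s <-> (~q | (p | (~p | ~(~s <-> p))))): β-rule — branch into s, ~(~q | (p | (~p | ~(~s <-> p))))  //  ~s, (~q | (p | (~p | ~(~s <-> p)))).
              branch 2.1.2.1 (add s, ~(~q | (p | (~p | ~(~s <-> p))))):
                × closes — contains both s and ~s.
              branch 2.1.2.2 (add ~s, (~q | (p | (~p | ~(~s <-> p))))):
                (~q | (p | (~p | ~(~s <-> p)))): β-rule — branch into ~q  //  (p | (~p | ~(~s <-> p))).
                  branch 2.1.2.2.1 (add ~q):
                    ○ open, literals {q=0, s=0}.
                  branch 2.1.2.2.2 (add (p | (~p | ~(~s <-> p)))):
                    (p | (~p | ~(~s <-> p))): β-rule — branch into p  //  (~p | ~(~s <-> p)).
                      branch 2.1.2.2.2.1 (add p):
                        ○ open, literals {p=1, s=0}.
                      branch 2.1.2.2.2.2 (add (~p | ~(~s <-> p))):
                        (~p | ~(~s <-> p)): β-rule — branch into ~p  //  ~(~s <-> p).
                          branch 2.1.2.2.2.2.1 (add ~p):
                            ○ open, literals {p=0, s=0}.
                          branch 2.1.2.2.2.2.2 (add ~(~s <-> p)):
                            ~(~s <-> p): β-rule — branch into ~s, ~p  //  ~~s, p.
                              branch 2.1.2.2.2.2.2.1 (add ~s, ~p):
                                ○ open, literals {p=0, s=0}.
                              branch 2.1.2.2.2.2.2.2 (add ~~s, p):
                                × closes — contains both s and ~s.
      branch 2.2 (add ~~p):
        (~r -> ~s): β-rule — branch into ~~r  //  ~s.
          branch 2.2.1 (add ~~r):
            ○ open, literals {p=1, r=1}.
          branch 2.2.2 (add ~s):
            ○ open, literals {p=1, s=0}.
6 branches closed, 11 open.
Each open branch fixes some atoms; the unmentioned ones are free. Counting distinct full assignments: branch {p=1, q=1, s=1} (r) contributes 2 new; branch {q=0, r=1, s=0} (p) contributes 2 new; branch {p=1, r=1, s=0} (q) contributes 1 new; branch {p=0, r=1, s=0} (q) contributes 1 new; branch {p=0, r=1, s=0} (q) contributes 0 new; branch {q=0, s=0} (p, r) contributes 2 new; branch {p=1, s=0} (q, r) contributes 1 new; branch {p=0, s=0} (q, r) contributes 1 new; branch {p=0, s=0} (q, r) contributes 0 new; branch {p=1, r=1} (q, s) contributes 1 new; branch {p=1, s=0} (q, r) contributes 0 new. Total: 11.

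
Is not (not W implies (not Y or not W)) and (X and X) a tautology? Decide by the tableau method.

Assume the negation and expand:
Initial set: {F (not (not W implies (not Y or not W)) and (X and X))}.
F (not (not W implies (not Y or not W)) and (X and X)): β-rule — branch into F not (not W implies (not Y or not W))  //  F (X and X).
  branch 1 (add F not (not W implies (not Y or not W))):
    F not (not W implies (not Y or not W)): β-rule — branch into F not W  //  T (not Y or not W).
      branch 1.1 (add F not W):
        ○ open, literals {W=T}.
      branch 1.2 (add T (not Y or not W)):
        T (not Y or not W): β-rule — branch into T not Y  //  T not W.
          branch 1.2.1 (add T not Y):
            ○ open, literals {Y=F}.
          branch 1.2.2 (add T not W):
            ○ open, literals {W=F}.
  branch 2 (add F (X and X)):
    F (X and X): β-rule — branch into F X  //  F X.
      branch 2.1 (add F X):
        ○ open, literals {X=F}.
      branch 2.2 (add F X):
        ○ open, literals {X=F}.
0 branches closed, 5 open.
An open branch gives a countermodel: W=T (unmentioned atoms arbitrary); under it the original formula is false.

Not valid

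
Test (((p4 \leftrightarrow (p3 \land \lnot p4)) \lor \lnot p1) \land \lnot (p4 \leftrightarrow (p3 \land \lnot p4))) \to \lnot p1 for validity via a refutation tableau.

Valid

Assume the negation and expand:
Initial set: {\lnot ((((p4 \leftrightarrow (p3 \land \lnot p4)) \lor \lnot p1) \land \lnot (p4 \leftrightarrow (p3 \land \lnot p4))) \to \lnot p1)}.
\lnot ((((p4 \leftrightarrow (p3 \land \lnot p4)) \lor \lnot p1) \land \lnot (p4 \leftrightarrow (p3 \land \lnot p4))) \to \lnot p1): α-rule — add (((p4 \leftrightarrow (p3 \land \lnot p4)) \lor \lnot p1) \land \lnot (p4 \leftrightarrow (p3 \land \lnot p4))), \lnot \lnot p1.
(((p4 \leftrightarrow (p3 \land \lnot p4)) \lor \lnot p1) \land \lnot (p4 \leftrightarrow (p3 \land \lnot p4))): α-rule — add ((p4 \leftrightarrow (p3 \land \lnot p4)) \lor \lnot p1), \lnot (p4 \leftrightarrow (p3 \land \lnot p4)).
((p4 \leftrightarrow (p3 \land \lnot p4)) \lor \lnot p1): β-rule — branch into (p4 \leftrightarrow (p3 \land \lnot p4))  //  \lnot p1.
  branch 1 (add (p4 \leftrightarrow (p3 \land \lnot p4))):
    \lnot (p4 \leftrightarrow (p3 \land \lnot p4)): β-rule — branch into p4, \lnot (p3 \land \lnot p4)  //  \lnot p4, (p3 \land \lnot p4).
      branch 1.1 (add p4, \lnot (p3 \land \lnot p4)):
        (p4 \leftrightarrow (p3 \land \lnot p4)): β-rule — branch into p4, (p3 \land \lnot p4)  //  \lnot p4, \lnot (p3 \land \lnot p4).
          branch 1.1.1 (add p4, (p3 \land \lnot p4)):
            (p3 \land \lnot p4): α-rule — add p3, \lnot p4.
            × closes — contains both p4 and \lnot p4.
          branch 1.1.2 (add \lnot p4, \lnot (p3 \land \lnot p4)):
            × closes — contains both p4 and \lnot p4.
      branch 1.2 (add \lnot p4, (p3 \land \lnot p4)):
        (p3 \land \lnot p4): α-rule — add p3, \lnot p4.
        (p4 \leftrightarrow (p3 \land \lnot p4)): β-rule — branch into p4, (p3 \land \lnot p4)  //  \lnot p4, \lnot (p3 \land \lnot p4).
          branch 1.2.1 (add p4, (p3 \land \lnot p4)):
            × closes — contains both p4 and \lnot p4.
          branch 1.2.2 (add \lnot p4, \lnot (p3 \land \lnot p4)):
            \lnot (p3 \land \lnot p4): β-rule — branch into \lnot p3  //  \lnot \lnot p4.
              branch 1.2.2.1 (add \lnot p3):
                × closes — contains both p3 and \lnot p3.
              branch 1.2.2.2 (add \lnot \lnot p4):
                × closes — contains both p4 and \lnot p4.
  branch 2 (add \lnot p1):
    × closes — contains both p1 and \lnot p1.
All 6 branches close.
Every branch closed, so the negation is unsatisfiable and the formula is valid.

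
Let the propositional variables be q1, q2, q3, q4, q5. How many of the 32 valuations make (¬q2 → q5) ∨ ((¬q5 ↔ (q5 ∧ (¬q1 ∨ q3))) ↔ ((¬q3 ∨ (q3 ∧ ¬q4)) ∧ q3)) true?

Initial set: {((¬q2 → q5) ∨ ((¬q5 ↔ (q5 ∧ (¬q1 ∨ q3))) ↔ ((¬q3 ∨ (q3 ∧ ¬q4)) ∧ q3)))}.
((¬q2 → q5) ∨ ((¬q5 ↔ (q5 ∧ (¬q1 ∨ q3))) ↔ ((¬q3 ∨ (q3 ∧ ¬q4)) ∧ q3))): β-rule — branch into (¬q2 → q5)  //  ((¬q5 ↔ (q5 ∧ (¬q1 ∨ q3))) ↔ ((¬q3 ∨ (q3 ∧ ¬q4)) ∧ q3)).
  branch 1 (add (¬q2 → q5)):
    (¬q2 → q5): β-rule — branch into ¬¬q2  //  q5.
      branch 1.1 (add ¬¬q2):
        ○ open, literals {q2=T}.
      branch 1.2 (add q5):
        ○ open, literals {q5=T}.
  branch 2 (add ((¬q5 ↔ (q5 ∧ (¬q1 ∨ q3))) ↔ ((¬q3 ∨ (q3 ∧ ¬q4)) ∧ q3))):
    ((¬q5 ↔ (q5 ∧ (¬q1 ∨ q3))) ↔ ((¬q3 ∨ (q3 ∧ ¬q4)) ∧ q3)): β-rule — branch into (¬q5 ↔ (q5 ∧ (¬q1 ∨ q3))), ((¬q3 ∨ (q3 ∧ ¬q4)) ∧ q3)  //  ¬(¬q5 ↔ (q5 ∧ (¬q1 ∨ q3))), ¬((¬q3 ∨ (q3 ∧ ¬q4)) ∧ q3).
      branch 2.1 (add (¬q5 ↔ (q5 ∧ (¬q1 ∨ q3))), ((¬q3 ∨ (q3 ∧ ¬q4)) ∧ q3)):
        ((¬q3 ∨ (q3 ∧ ¬q4)) ∧ q3): α-rule — add (¬q3 ∨ (q3 ∧ ¬q4)), q3.
        (¬q5 ↔ (q5 ∧ (¬q1 ∨ q3))): β-rule — branch into ¬q5, (q5 ∧ (¬q1 ∨ q3))  //  ¬¬q5, ¬(q5 ∧ (¬q1 ∨ q3)).
          branch 2.1.1 (add ¬q5, (q5 ∧ (¬q1 ∨ q3))):
            (q5 ∧ (¬q1 ∨ q3)): α-rule — add q5, (¬q1 ∨ q3).
            × closes — contains both q5 and ¬q5.
          branch 2.1.2 (add ¬¬q5, ¬(q5 ∧ (¬q1 ∨ q3))):
            (¬q3 ∨ (q3 ∧ ¬q4)): β-rule — branch into ¬q3  //  (q3 ∧ ¬q4).
              branch 2.1.2.1 (add ¬q3):
                × closes — contains both q3 and ¬q3.
              branch 2.1.2.2 (add (q3 ∧ ¬q4)):
                (q3 ∧ ¬q4): α-rule — add q3, ¬q4.
                ¬(q5 ∧ (¬q1 ∨ q3)): β-rule — branch into ¬q5  //  ¬(¬q1 ∨ q3).
                  branch 2.1.2.2.1 (add ¬q5):
                    × closes — contains both q5 and ¬q5.
                  branch 2.1.2.2.2 (add ¬(¬q1 ∨ q3)):
                    ¬(¬q1 ∨ q3): α-rule — add ¬¬q1, ¬q3.
                    × closes — contains both q3 and ¬q3.
      branch 2.2 (add ¬(¬q5 ↔ (q5 ∧ (¬q1 ∨ q3))), ¬((¬q3 ∨ (q3 ∧ ¬q4)) ∧ q3)):
        ¬(¬q5 ↔ (q5 ∧ (¬q1 ∨ q3))): β-rule — branch into ¬q5, ¬(q5 ∧ (¬q1 ∨ q3))  //  ¬¬q5, (q5 ∧ (¬q1 ∨ q3)).
          branch 2.2.1 (add ¬q5, ¬(q5 ∧ (¬q1 ∨ q3))):
            ¬((¬q3 ∨ (q3 ∧ ¬q4)) ∧ q3): β-rule — branch into ¬(¬q3 ∨ (q3 ∧ ¬q4))  //  ¬q3.
              branch 2.2.1.1 (add ¬(¬q3 ∨ (q3 ∧ ¬q4))):
                ¬(¬q3 ∨ (q3 ∧ ¬q4)): α-rule — add ¬¬q3, ¬(q3 ∧ ¬q4).
                ¬(q5 ∧ (¬q1 ∨ q3)): β-rule — branch into ¬q5  //  ¬(¬q1 ∨ q3).
                  branch 2.2.1.1.1 (add ¬q5):
                    ¬(q3 ∧ ¬q4): β-rule — branch into ¬q3  //  ¬¬q4.
                      branch 2.2.1.1.1.1 (add ¬q3):
                        × closes — contains both q3 and ¬q3.
                      branch 2.2.1.1.1.2 (add ¬¬q4):
                        ○ open, literals {q3=T, q4=T, q5=F}.
                  branch 2.2.1.1.2 (add ¬(¬q1 ∨ q3)):
                    ¬(¬q1 ∨ q3): α-rule — add ¬¬q1, ¬q3.
                    × closes — contains both q3 and ¬q3.
              branch 2.2.1.2 (add ¬q3):
                ¬(q5 ∧ (¬q1 ∨ q3)): β-rule — branch into ¬q5  //  ¬(¬q1 ∨ q3).
                  branch 2.2.1.2.1 (add ¬q5):
                    ○ open, literals {q3=F, q5=F}.
                  branch 2.2.1.2.2 (add ¬(¬q1 ∨ q3)):
                    ¬(¬q1 ∨ q3): α-rule — add ¬¬q1, ¬q3.
                    ○ open, literals {q1=T, q3=F, q5=F}.
          branch 2.2.2 (add ¬¬q5, (q5 ∧ (¬q1 ∨ q3))):
            (q5 ∧ (¬q1 ∨ q3)): α-rule — add q5, (¬q1 ∨ q3).
            ¬((¬q3 ∨ (q3 ∧ ¬q4)) ∧ q3): β-rule — branch into ¬(¬q3 ∨ (q3 ∧ ¬q4))  //  ¬q3.
              branch 2.2.2.1 (add ¬(¬q3 ∨ (q3 ∧ ¬q4))):
                ¬(¬q3 ∨ (q3 ∧ ¬q4)): α-rule — add ¬¬q3, ¬(q3 ∧ ¬q4).
                (¬q1 ∨ q3): β-rule — branch into ¬q1  //  q3.
                  branch 2.2.2.1.1 (add ¬q1):
                    ¬(q3 ∧ ¬q4): β-rule — branch into ¬q3  //  ¬¬q4.
                      branch 2.2.2.1.1.1 (add ¬q3):
                        × closes — contains both q3 and ¬q3.
                      branch 2.2.2.1.1.2 (add ¬¬q4):
                        ○ open, literals {q1=F, q3=T, q4=T, q5=T}.
                  branch 2.2.2.1.2 (add q3):
                    ¬(q3 ∧ ¬q4): β-rule — branch into ¬q3  //  ¬¬q4.
                      branch 2.2.2.1.2.1 (add ¬q3):
                        × closes — contains both q3 and ¬q3.
                      branch 2.2.2.1.2.2 (add ¬¬q4):
                        ○ open, literals {q3=T, q4=T, q5=T}.
              branch 2.2.2.2 (add ¬q3):
                (¬q1 ∨ q3): β-rule — branch into ¬q1  //  q3.
                  branch 2.2.2.2.1 (add ¬q1):
                    ○ open, literals {q1=F, q3=F, q5=T}.
                  branch 2.2.2.2.2 (add q3):
                    × closes — contains both q3 and ¬q3.
9 branches closed, 8 open.
Each open branch fixes some atoms; the unmentioned ones are free. Counting distinct full assignments: branch {q2=T} (q1, q3, q4, q5) contributes 16 new; branch {q5=T} (q1, q2, q3, q4) contributes 8 new; branch {q3=T, q4=T, q5=F} (q1, q2) contributes 2 new; branch {q3=F, q5=F} (q1, q2, q4) contributes 4 new; branch {q1=T, q3=F, q5=F} (q2, q4) contributes 0 new; branch {q1=F, q3=T, q4=T, q5=T} (q2) contributes 0 new; branch {q3=T, q4=T, q5=T} (q1, q2) contributes 0 new; branch {q1=F, q3=F, q5=T} (q2, q4) contributes 0 new. Total: 30.

30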